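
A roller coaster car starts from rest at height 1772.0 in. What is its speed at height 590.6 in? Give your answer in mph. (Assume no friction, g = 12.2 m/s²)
mgh₁ = ½mv₂² + mgh₂ → v₂ = √(2g(h₁−h₂)) = √(2×12.2×(45.01−15)) = 27.06 m/s = 60.53 mph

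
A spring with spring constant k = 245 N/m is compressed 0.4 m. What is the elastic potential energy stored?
PE = ½kx² = ½×245×0.4² = 19.6 J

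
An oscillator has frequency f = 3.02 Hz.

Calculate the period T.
T = 1/f = 1/3.02 = 0.3311 s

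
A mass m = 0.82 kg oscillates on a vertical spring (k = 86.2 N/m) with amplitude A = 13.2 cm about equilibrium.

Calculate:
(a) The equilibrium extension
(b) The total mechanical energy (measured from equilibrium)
x_eq = mg/k = 0.82×9.81/86.2 = 0.09332 m = 9.332 cm
E = ½kA² = ½×86.2×(0.132)² = 0.751 J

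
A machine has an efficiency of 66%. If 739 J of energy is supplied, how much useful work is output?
W_out = η × W_in = 0.66 × 739 = 487.74 J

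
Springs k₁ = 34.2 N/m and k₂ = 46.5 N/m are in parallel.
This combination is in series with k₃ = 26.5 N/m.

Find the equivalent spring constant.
k₁₂ = k₁ + k₂ = 80.7 N/m (parallel)
1/k_eq = 1/k₁₂ + 1/k₃ → k_eq = 19.95 N/m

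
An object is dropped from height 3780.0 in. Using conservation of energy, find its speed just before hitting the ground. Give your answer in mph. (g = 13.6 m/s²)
mgh = ½mv² → v = √(2gh) = √(2×13.6×96.01) = 51.1 m/s = 114.3 mph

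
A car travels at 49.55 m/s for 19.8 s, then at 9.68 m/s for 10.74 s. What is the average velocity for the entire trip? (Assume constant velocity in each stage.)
d₁ = v₁t₁ = 49.55 × 19.8 = 981.09 m
d₂ = v₂t₂ = 9.68 × 10.74 = 103.963 m
d_total = 1085.05 m, t_total = 30.54 s
v_avg = d_total/t_total = 1085.05/30.54 = 35.53 m/s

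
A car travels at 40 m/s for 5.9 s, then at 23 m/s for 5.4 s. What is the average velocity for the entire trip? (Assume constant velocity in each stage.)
d₁ = v₁t₁ = 40 × 5.9 = 236 m
d₂ = v₂t₂ = 23 × 5.4 = 124.2 m
d_total = 360.2 m, t_total = 11.3 s
v_avg = d_total/t_total = 360.2/11.3 = 31.88 m/s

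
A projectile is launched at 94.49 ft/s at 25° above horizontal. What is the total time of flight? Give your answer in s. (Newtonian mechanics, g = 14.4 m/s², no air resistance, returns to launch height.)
T = 2v₀sin(θ)/g (with unit conversion) = 1.691 s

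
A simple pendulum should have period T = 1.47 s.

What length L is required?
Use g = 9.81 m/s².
T = 2π√(L/g) → L = g(T/2π)² = 9.81×(1.47/2π)² = 0.537 m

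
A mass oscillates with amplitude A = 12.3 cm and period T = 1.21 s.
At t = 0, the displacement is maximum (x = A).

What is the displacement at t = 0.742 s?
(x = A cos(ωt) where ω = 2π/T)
ω = 2π/T = 2π/1.21 = 5.193 rad/s
x = A cos(ωt) = 12.3×cos(5.193×0.742) = -9.317 cm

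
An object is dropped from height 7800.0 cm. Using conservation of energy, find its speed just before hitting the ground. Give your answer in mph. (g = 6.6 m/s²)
mgh = ½mv² → v = √(2gh) = √(2×6.6×78) = 32.09 m/s = 71.78 mph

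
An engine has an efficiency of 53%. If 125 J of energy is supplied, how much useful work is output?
W_out = η × W_in = 0.53 × 125 = 66.25 J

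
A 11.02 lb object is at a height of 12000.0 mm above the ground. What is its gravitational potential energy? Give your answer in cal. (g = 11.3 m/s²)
PE = mgh = 4.999 kg × 11.3 m/s² × 12 m = 677.8 J = 162.0 cal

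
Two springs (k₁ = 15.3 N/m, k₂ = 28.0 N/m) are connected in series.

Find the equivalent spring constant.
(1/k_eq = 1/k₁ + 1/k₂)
1/k_eq = 1/15.3 + 1/28.0 = 0.10107; k_eq = 9.894 N/m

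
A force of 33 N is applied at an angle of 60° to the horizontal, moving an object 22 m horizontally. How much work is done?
W = Fd cosθ = 33×22×cos(60°) = 363.0 J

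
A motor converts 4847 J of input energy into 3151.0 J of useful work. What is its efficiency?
η = W_out/W_in = 3151.0/4847 = 0.6501 = 65.01%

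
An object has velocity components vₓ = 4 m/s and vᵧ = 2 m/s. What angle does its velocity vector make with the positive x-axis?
θ = arctan(vᵧ/vₓ) = arctan(2/4) = 26.57°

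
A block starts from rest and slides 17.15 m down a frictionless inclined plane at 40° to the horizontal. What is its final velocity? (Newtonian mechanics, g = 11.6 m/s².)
a = g sin(θ) = 11.6 × sin(40°) = 7.46 m/s²
v = √(2ad) = √(2 × 7.46 × 17.15) = 15.99 m/s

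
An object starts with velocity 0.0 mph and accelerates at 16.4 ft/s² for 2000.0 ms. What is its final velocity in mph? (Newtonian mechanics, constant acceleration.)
v = v₀ + at (with unit conversion) = 22.36 mph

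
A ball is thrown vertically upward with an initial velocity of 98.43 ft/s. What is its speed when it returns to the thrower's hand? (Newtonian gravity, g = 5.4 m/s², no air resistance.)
By conservation of energy, the ball returns at the same speed = 98.43 ft/s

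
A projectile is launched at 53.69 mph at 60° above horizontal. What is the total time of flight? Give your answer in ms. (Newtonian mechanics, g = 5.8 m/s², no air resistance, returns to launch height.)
T = 2v₀sin(θ)/g (with unit conversion) = 7168.0 ms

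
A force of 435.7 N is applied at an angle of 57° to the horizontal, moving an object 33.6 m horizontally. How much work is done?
W = Fd cosθ = 435.7×33.6×cos(57°) = 7973.3 J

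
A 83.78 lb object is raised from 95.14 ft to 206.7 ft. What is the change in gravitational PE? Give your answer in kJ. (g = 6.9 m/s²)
ΔPE = mg(h₂ − h₁) = 38 kg × 6.9 m/s² × (63 − 29) m = 8916 J = 8.916 kJ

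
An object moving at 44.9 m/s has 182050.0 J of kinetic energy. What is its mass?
KE = ½mv² → m = 2KE/v² = 2×182050.0/44.9² = 180.6 kg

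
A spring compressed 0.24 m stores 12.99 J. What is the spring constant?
PE = ½kx² → k = 2PE/x² = 2×12.99/0.24² = 451.0 N/m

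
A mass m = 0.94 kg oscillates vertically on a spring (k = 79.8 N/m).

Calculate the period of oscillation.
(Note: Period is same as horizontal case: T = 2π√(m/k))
T = 2π√(m/k) = 2π√(0.94/79.8) = 0.6819 s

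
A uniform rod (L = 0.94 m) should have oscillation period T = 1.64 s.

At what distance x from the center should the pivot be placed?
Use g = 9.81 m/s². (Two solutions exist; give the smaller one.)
T = 2π√((L²/12 + x²)/(gx)). Let c = T²g/(4π²) = 0.6683.
x² − cx + L²/12 = 0 → x = (c − √(c² − L²/3))/2 = 0.1391 m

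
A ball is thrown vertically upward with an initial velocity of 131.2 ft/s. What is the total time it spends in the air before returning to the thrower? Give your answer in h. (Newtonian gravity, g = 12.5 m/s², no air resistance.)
t_total = 2v₀/g (with unit conversion) = 0.001777 h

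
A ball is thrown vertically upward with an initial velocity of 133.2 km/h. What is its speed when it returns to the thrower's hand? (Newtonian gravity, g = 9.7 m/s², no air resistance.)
By conservation of energy, the ball returns at the same speed = 133.2 km/h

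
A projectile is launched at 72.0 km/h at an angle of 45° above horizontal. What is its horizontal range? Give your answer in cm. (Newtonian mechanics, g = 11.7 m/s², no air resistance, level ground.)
R = v₀² sin(2θ) / g (with unit conversion) = 3419.0 cm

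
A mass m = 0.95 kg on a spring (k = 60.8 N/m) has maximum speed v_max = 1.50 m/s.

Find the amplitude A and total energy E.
½mv²_max = ½kA² → A = v_max√(m/k) = 1.5×√(0.95/60.8) = 0.1875 m = 18.75 cm
E = ½mv²_max = ½×0.95×1.5² = 1.069 J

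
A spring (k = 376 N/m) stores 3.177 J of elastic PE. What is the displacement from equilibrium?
PE = ½kx² → x = √(2PE/k) = √(2×3.177/376) = 0.13 m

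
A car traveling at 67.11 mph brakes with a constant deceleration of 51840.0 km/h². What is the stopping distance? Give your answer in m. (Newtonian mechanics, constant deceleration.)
d = v₀² / (2a) (with unit conversion) = 112.5 m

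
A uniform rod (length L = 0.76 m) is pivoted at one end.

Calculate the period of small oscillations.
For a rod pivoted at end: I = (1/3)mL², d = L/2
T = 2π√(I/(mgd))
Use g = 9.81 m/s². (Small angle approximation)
I/m = (1/3)L² = 0.1925 m²; d = L/2 = 0.38 m
T = 2π√(I/(mgd)) = 2π√(0.1925/(9.81×0.38)) = 1.428 s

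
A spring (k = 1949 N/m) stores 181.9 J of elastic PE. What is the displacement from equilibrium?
PE = ½kx² → x = √(2PE/k) = √(2×181.9/1949) = 0.432 m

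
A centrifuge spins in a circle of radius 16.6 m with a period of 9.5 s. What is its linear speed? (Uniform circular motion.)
v = 2πr/T = 2π×16.6/9.5 = 10.98 m/s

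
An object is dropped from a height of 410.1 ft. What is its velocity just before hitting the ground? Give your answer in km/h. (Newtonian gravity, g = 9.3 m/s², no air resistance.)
v = √(2gh) (with unit conversion) = 173.6 km/h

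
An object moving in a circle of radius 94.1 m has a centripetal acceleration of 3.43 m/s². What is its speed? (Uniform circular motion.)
v = √(a_c × r) = √(3.43 × 94.1) = 17.97 m/s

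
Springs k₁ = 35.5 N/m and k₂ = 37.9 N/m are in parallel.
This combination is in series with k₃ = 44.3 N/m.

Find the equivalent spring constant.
k₁₂ = k₁ + k₂ = 73.4 N/m (parallel)
1/k_eq = 1/k₁₂ + 1/k₃ → k_eq = 27.63 N/m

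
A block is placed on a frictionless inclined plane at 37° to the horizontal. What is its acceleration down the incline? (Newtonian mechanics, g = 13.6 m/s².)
a = g sin(θ) = 13.6 × sin(37°) = 13.6 × 0.6018 = 8.18 m/s²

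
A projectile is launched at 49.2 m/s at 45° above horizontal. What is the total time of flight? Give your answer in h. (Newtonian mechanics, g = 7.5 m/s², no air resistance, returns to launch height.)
T = 2v₀sin(θ)/g (with unit conversion) = 0.002577 h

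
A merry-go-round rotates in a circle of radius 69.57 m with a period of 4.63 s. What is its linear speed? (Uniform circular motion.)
v = 2πr/T = 2π×69.57/4.63 = 94.41 m/s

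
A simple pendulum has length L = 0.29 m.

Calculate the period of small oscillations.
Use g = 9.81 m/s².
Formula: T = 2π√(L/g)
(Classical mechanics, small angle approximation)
T = 2π√(L/g) = 2π√(0.29/9.81) = 1.08 s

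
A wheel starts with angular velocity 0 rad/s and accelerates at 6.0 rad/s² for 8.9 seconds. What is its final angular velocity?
ω = ω₀ + αt = 0 + 6.0 × 8.9 = 53.4 rad/s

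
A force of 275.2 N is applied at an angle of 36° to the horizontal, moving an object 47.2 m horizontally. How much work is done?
W = Fd cosθ = 275.2×47.2×cos(36°) = 10509.0 J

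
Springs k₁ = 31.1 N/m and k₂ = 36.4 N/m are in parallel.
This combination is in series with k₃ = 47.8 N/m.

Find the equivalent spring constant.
k₁₂ = k₁ + k₂ = 67.5 N/m (parallel)
1/k_eq = 1/k₁₂ + 1/k₃ → k_eq = 27.98 N/m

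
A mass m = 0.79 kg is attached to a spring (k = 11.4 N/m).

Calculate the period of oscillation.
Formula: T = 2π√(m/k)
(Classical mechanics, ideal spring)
T = 2π√(m/k) = 2π√(0.79/11.4) = 1.654 s; f = 1/T = 0.6046 Hz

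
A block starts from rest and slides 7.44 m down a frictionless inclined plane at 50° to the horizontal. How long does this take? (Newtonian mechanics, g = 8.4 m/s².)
a = g sin(θ) = 8.4 × sin(50°) = 6.43 m/s²
t = √(2d/a) = √(2 × 7.44 / 6.43) = 1.52 s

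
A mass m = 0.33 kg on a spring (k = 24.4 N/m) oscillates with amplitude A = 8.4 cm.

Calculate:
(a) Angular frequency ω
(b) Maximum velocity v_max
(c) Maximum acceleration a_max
ω = √(k/m) = √(24.4/0.33) = 8.599 rad/s
v_max = ωA = 8.599×0.084 = 0.7223 m/s
a_max = ω²A = 8.599²×0.084 = 6.211 m/s²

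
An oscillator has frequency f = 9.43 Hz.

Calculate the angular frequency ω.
ω = 2πf = 2π×9.43 = 59.25 rad/s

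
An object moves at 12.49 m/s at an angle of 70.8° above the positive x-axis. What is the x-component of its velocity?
vₓ = v cos(θ) = 12.49 × cos(70.8°) = 4.11 m/s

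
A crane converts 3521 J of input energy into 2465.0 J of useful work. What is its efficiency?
η = W_out/W_in = 2465.0/3521 = 0.7001 = 70.01%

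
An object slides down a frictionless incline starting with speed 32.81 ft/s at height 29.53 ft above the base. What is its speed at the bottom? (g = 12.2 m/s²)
½mv₀² + mgh = ½mv² → v = √(v₀² + 2gh) = √(10² + 2×12.2×9.001) = 17.88 m/s = 58.66 ft/s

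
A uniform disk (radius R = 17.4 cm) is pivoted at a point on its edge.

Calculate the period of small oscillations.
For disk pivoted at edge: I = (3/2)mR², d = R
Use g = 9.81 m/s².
I/m = (3/2)R² = 0.04541 m²; d = R = 0.174 m
T = 2π√((3/2)R²/(gR)) = 2π√(3R/(2g)) = 1.025 s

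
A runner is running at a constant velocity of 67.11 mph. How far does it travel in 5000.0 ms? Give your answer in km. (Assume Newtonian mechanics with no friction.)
d = vt (with unit conversion) = 0.15 km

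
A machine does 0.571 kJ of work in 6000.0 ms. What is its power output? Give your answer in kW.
P = W/t = 571 J / 6 s = 95.17 W = 0.09517 kW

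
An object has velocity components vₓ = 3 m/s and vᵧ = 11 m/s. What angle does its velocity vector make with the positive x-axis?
θ = arctan(vᵧ/vₓ) = arctan(11/3) = 74.74°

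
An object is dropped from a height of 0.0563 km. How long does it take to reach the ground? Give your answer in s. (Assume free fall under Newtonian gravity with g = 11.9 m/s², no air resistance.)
t = √(2h/g) (with unit conversion) = 3.076 s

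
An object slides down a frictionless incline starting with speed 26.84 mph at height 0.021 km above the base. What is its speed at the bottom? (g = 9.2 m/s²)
½mv₀² + mgh = ½mv² → v = √(v₀² + 2gh) = √(12² + 2×9.2×21) = 23.03 m/s = 51.52 mph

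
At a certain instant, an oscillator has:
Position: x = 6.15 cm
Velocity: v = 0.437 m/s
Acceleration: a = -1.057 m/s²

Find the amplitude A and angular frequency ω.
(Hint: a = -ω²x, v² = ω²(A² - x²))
a = −ω²x → ω = √(|a|/x) = √(1.057/0.0615) = 4.146 rad/s
v² = ω²(A² − x²) → A = √(x² + v²/ω²) = √(0.0615² + 0.437²/4.146²) = 0.122 m = 12.2 cm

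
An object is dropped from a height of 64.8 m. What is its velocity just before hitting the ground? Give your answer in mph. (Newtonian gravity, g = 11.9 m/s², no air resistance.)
v = √(2gh) (with unit conversion) = 87.85 mph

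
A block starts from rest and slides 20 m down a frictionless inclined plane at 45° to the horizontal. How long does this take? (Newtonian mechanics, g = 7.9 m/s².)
a = g sin(θ) = 7.9 × sin(45°) = 5.59 m/s²
t = √(2d/a) = √(2 × 20 / 5.59) = 2.68 s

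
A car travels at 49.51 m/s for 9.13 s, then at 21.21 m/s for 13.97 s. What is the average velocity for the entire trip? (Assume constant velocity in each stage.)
d₁ = v₁t₁ = 49.51 × 9.13 = 452.026 m
d₂ = v₂t₂ = 21.21 × 13.97 = 296.304 m
d_total = 748.33 m, t_total = 23.1 s
v_avg = d_total/t_total = 748.33/23.1 = 32.4 m/s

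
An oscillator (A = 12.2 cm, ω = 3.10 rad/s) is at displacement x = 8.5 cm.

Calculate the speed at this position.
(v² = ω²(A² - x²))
v = ω√(A² − x²) = 3.1×√(0.122² − 0.085²) = 0.2713 m/s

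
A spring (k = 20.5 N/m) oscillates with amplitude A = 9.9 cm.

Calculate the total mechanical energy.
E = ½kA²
E = ½kA² = ½×20.5×(0.099)² = 0.1005 J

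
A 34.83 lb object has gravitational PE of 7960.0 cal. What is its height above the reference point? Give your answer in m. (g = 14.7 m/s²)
PE = mgh → h = PE/(mg) = 3.33e+04 J / (15.8 kg × 14.7 m/s²) = 143.4 m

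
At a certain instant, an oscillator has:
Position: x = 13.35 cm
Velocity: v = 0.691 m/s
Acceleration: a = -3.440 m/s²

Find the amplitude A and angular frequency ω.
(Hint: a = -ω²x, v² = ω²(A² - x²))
a = −ω²x → ω = √(|a|/x) = √(3.44/0.1335) = 5.076 rad/s
v² = ω²(A² − x²) → A = √(x² + v²/ω²) = √(0.1335² + 0.691²/5.076²) = 0.1907 m = 19.07 cm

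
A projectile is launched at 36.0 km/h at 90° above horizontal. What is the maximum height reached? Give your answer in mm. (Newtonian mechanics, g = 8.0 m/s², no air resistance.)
H = v₀²sin²(θ)/(2g) (with unit conversion) = 6250.0 mm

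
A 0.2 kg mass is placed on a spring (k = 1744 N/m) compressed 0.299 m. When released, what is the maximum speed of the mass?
½kx² = ½mv² → v = x√(k/m) = 0.299×√(1744/0.2) = 27.92 m/s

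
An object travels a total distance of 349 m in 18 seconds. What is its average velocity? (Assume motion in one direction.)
v_avg = Δd / Δt = 349 / 18 = 19.39 m/s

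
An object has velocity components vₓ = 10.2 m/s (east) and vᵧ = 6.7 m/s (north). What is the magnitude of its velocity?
|v| = √(vₓ² + vᵧ²) = √(10.2² + 6.7²) = √(148.93) = 12.2 m/s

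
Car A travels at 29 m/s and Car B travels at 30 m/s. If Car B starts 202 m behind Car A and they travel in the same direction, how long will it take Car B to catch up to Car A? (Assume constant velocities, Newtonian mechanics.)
Relative speed: v_rel = 30 - 29 = 1 m/s
Time to catch: t = d₀/v_rel = 202/1 = 202.0 s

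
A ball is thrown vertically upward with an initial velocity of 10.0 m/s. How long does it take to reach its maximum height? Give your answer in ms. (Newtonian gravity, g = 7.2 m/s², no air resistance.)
t_up = v₀/g (with unit conversion) = 1389.0 ms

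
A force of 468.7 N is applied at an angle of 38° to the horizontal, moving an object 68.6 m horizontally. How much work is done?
W = Fd cosθ = 468.7×68.6×cos(38°) = 25337.0 J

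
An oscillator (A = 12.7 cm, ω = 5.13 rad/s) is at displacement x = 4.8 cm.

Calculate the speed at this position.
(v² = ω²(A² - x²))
v = ω√(A² − x²) = 5.13×√(0.127² − 0.048²) = 0.6032 m/s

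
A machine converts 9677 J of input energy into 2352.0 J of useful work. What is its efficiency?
η = W_out/W_in = 2352.0/9677 = 0.2431 = 24.31%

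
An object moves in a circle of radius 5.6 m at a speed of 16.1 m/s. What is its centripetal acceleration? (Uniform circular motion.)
a_c = v²/r = 16.1²/5.6 = 259.21/5.6 = 46.29 m/s²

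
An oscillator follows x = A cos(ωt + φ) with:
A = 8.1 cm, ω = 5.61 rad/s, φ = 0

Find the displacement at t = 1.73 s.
x = A cos(ωt + φ) = 8.1×cos(5.61×1.73 + 0) = -7.783 cm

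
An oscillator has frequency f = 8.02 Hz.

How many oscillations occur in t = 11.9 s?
n = f×t = 8.02×11.9 = 95.44 oscillations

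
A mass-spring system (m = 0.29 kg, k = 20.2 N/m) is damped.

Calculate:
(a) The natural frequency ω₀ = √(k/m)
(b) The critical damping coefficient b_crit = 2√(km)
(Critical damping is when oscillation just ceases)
ω₀ = √(k/m) = √(20.2/0.29) = 8.346 rad/s
b_crit = 2√(km) = 2√(20.2×0.29) = 4.841 kg/s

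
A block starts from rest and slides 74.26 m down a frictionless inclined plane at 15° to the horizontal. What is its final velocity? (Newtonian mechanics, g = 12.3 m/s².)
a = g sin(θ) = 12.3 × sin(15°) = 3.18 m/s²
v = √(2ad) = √(2 × 3.18 × 74.26) = 21.74 m/s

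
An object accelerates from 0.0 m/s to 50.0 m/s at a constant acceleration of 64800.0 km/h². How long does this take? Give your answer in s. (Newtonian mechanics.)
t = (v - v₀)/a (with unit conversion) = 10.0 s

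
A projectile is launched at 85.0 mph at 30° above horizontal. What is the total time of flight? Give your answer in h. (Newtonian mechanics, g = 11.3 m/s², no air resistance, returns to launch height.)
T = 2v₀sin(θ)/g (with unit conversion) = 0.0009341 h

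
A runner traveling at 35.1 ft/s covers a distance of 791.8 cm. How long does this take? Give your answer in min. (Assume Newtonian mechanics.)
t = d/v (with unit conversion) = 0.01234 min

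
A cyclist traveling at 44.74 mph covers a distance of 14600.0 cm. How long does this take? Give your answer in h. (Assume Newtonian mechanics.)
t = d/v (with unit conversion) = 0.002028 h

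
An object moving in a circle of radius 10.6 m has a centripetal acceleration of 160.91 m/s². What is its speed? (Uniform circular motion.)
v = √(a_c × r) = √(160.91 × 10.6) = 41.3 m/s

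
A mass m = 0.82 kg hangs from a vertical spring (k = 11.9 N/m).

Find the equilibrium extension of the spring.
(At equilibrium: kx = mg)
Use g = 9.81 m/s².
x_eq = mg/k = 0.82×9.81/11.9 = 0.676 m = 67.6 cm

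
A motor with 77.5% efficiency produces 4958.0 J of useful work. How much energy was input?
W_in = W_out/η = 4958.0/0.775 = 6397.4 J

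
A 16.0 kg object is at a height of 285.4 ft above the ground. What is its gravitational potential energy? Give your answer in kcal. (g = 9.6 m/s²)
PE = mgh = 16 kg × 9.6 m/s² × 86.99 m = 1.336e+04 J = 3.194 kcal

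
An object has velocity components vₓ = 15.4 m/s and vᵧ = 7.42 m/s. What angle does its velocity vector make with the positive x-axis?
θ = arctan(vᵧ/vₓ) = arctan(7.42/15.4) = 25.73°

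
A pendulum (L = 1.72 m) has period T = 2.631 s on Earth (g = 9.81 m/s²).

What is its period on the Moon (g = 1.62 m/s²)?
T = 2π√(L/g), so T_moon/T_earth = √(g_earth/g_moon)
T_moon = 2π√(1.72/1.62) = 6.474 s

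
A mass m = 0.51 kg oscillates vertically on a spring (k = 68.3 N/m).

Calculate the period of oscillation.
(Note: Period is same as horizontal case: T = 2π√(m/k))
T = 2π√(m/k) = 2π√(0.51/68.3) = 0.5429 s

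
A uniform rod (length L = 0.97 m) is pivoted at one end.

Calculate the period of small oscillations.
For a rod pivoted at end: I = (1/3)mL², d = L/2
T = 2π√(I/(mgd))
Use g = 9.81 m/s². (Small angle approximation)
I/m = (1/3)L² = 0.3136 m²; d = L/2 = 0.485 m
T = 2π√(I/(mgd)) = 2π√(0.3136/(9.81×0.485)) = 1.613 s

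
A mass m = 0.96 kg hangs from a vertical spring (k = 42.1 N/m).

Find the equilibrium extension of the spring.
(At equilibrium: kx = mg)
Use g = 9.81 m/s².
x_eq = mg/k = 0.96×9.81/42.1 = 0.2237 m = 22.37 cm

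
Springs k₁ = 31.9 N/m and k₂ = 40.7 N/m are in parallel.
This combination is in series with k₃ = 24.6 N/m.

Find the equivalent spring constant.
k₁₂ = k₁ + k₂ = 72.6 N/m (parallel)
1/k_eq = 1/k₁₂ + 1/k₃ → k_eq = 18.37 N/m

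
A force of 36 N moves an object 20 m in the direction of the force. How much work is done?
W = Fd = 36×20 = 720.0 J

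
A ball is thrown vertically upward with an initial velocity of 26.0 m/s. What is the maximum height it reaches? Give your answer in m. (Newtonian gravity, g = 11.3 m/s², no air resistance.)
h_max = v₀²/(2g) = 29.91 m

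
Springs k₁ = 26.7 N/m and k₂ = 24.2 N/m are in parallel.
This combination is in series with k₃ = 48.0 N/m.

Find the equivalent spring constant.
k₁₂ = k₁ + k₂ = 50.9 N/m (parallel)
1/k_eq = 1/k₁₂ + 1/k₃ → k_eq = 24.7 N/m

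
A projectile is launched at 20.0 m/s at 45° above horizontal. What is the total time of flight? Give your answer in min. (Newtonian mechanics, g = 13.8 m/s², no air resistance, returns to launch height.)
T = 2v₀sin(θ)/g (with unit conversion) = 0.03416 min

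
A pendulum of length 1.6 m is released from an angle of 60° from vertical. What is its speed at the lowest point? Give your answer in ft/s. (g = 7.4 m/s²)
h = L(1 − cosθ) = 1.6×(1 − cos60°) = 0.8 m
v = √(2gh) = √(2×7.4×0.8) = 3.441 m/s = 11.29 ft/s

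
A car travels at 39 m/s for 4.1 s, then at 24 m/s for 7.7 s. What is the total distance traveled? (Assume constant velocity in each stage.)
d₁ = v₁t₁ = 39 × 4.1 = 159.9 m
d₂ = v₂t₂ = 24 × 7.7 = 184.8 m
d_total = 159.9 + 184.8 = 344.7 m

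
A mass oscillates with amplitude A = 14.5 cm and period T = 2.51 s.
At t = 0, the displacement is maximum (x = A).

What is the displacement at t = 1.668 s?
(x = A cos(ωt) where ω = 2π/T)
ω = 2π/T = 2π/2.51 = 2.503 rad/s
x = A cos(ωt) = 14.5×cos(2.503×1.668) = -7.417 cm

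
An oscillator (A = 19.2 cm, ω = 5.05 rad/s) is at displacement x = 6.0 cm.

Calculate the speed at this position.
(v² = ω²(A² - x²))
v = ω√(A² − x²) = 5.05×√(0.192² − 0.06²) = 0.921 m/s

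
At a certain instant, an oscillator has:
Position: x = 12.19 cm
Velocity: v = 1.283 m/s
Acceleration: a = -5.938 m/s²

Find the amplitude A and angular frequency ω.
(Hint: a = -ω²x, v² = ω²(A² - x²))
a = −ω²x → ω = √(|a|/x) = √(5.938/0.1219) = 6.979 rad/s
v² = ω²(A² − x²) → A = √(x² + v²/ω²) = √(0.1219² + 1.283²/6.979²) = 0.2206 m = 22.06 cm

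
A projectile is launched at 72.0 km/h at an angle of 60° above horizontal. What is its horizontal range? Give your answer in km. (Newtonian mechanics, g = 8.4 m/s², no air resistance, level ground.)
R = v₀² sin(2θ) / g (with unit conversion) = 0.04124 km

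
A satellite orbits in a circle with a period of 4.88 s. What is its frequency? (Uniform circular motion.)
f = 1/T = 1/4.88 = 0.2049 Hz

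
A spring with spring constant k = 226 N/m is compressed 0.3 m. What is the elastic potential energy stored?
PE = ½kx² = ½×226×0.3² = 10.17 J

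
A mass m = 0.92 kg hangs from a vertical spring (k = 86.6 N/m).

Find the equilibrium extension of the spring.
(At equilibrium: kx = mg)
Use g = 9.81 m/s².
x_eq = mg/k = 0.92×9.81/86.6 = 0.1042 m = 10.42 cm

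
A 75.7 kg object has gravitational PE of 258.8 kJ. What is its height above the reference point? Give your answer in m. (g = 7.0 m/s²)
PE = mgh → h = PE/(mg) = 2.588e+05 J / (75.7 kg × 7.0 m/s²) = 488.4 m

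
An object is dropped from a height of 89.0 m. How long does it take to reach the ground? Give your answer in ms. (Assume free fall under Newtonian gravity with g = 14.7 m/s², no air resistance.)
t = √(2h/g) (with unit conversion) = 3480.0 ms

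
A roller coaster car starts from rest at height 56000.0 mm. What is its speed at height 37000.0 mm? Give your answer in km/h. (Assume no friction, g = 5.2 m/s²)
mgh₁ = ½mv₂² + mgh₂ → v₂ = √(2g(h₁−h₂)) = √(2×5.2×(56−37)) = 14.06 m/s = 50.61 km/h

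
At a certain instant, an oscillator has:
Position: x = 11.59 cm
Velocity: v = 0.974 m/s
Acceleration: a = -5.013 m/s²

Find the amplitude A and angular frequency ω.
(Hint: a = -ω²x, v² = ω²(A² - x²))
a = −ω²x → ω = √(|a|/x) = √(5.013/0.1159) = 6.577 rad/s
v² = ω²(A² − x²) → A = √(x² + v²/ω²) = √(0.1159² + 0.974²/6.577²) = 0.1881 m = 18.81 cm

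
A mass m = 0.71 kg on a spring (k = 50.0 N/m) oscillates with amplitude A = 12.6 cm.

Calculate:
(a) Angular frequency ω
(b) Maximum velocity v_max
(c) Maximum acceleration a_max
ω = √(k/m) = √(50.0/0.71) = 8.392 rad/s
v_max = ωA = 8.392×0.126 = 1.057 m/s
a_max = ω²A = 8.392²×0.126 = 8.873 m/s²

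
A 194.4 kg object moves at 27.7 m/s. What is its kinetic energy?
KE = ½mv² = ½×194.4×27.7² = 74580.59 J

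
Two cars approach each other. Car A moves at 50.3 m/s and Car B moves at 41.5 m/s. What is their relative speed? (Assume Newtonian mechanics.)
v_rel = v_A + v_B = 50.3 + 41.5 = 91.8 m/s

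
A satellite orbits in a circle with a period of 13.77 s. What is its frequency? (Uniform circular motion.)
f = 1/T = 1/13.77 = 0.0726 Hz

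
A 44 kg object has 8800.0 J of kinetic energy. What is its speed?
KE = ½mv² → v = √(2KE/m) = √(2×8800.0/44) = 20.0 m/s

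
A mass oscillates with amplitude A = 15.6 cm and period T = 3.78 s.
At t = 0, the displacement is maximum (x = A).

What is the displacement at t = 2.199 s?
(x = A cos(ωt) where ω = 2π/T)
ω = 2π/T = 2π/3.78 = 1.662 rad/s
x = A cos(ωt) = 15.6×cos(1.662×2.199) = -13.59 cm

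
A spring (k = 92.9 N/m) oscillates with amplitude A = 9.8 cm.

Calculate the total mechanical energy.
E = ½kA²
E = ½kA² = ½×92.9×(0.098)² = 0.4461 J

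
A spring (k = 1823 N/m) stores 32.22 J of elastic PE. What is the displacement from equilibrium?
PE = ½kx² → x = √(2PE/k) = √(2×32.22/1823) = 0.188 m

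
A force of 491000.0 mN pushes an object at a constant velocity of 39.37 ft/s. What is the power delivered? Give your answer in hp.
P = Fv = 491 N × 12 m/s = 5892 W = 7.901 hp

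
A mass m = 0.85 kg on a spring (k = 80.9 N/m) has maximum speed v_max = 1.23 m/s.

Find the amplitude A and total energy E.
½mv²_max = ½kA² → A = v_max√(m/k) = 1.23×√(0.85/80.9) = 0.1261 m = 12.61 cm
E = ½mv²_max = ½×0.85×1.23² = 0.643 J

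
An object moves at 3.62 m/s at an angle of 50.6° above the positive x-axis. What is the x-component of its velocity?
vₓ = v cos(θ) = 3.62 × cos(50.6°) = 2.3 m/s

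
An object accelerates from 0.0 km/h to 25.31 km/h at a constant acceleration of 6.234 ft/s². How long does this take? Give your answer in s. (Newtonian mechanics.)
t = (v - v₀)/a (with unit conversion) = 3.7 s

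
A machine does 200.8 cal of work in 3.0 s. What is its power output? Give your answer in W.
P = W/t = 840.1 J / 3 s = 280 W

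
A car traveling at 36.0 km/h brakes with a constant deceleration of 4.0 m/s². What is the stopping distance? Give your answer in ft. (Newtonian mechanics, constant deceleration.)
d = v₀² / (2a) (with unit conversion) = 41.01 ft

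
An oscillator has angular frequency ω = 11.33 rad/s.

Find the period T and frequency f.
T = 2π/ω = 2π/11.33 = 0.5546 s; f = ω/2π = 1.803 Hz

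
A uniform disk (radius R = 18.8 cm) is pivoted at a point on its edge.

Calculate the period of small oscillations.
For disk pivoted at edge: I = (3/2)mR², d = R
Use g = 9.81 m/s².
I/m = (3/2)R² = 0.05302 m²; d = R = 0.188 m
T = 2π√((3/2)R²/(gR)) = 2π√(3R/(2g)) = 1.065 s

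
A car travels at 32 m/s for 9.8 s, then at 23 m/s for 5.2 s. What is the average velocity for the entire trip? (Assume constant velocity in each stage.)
d₁ = v₁t₁ = 32 × 9.8 = 313.6 m
d₂ = v₂t₂ = 23 × 5.2 = 119.6 m
d_total = 433.2 m, t_total = 15 s
v_avg = d_total/t_total = 433.2/15 = 28.88 m/s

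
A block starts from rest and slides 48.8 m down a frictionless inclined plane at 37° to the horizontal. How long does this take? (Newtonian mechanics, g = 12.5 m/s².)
a = g sin(θ) = 12.5 × sin(37°) = 7.52 m/s²
t = √(2d/a) = √(2 × 48.8 / 7.52) = 3.6 s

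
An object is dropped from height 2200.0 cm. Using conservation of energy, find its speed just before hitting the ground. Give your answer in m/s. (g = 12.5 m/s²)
mgh = ½mv² → v = √(2gh) = √(2×12.5×22) = 23.45 m/s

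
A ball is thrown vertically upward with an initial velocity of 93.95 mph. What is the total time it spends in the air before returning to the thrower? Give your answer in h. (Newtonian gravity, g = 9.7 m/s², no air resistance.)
t_total = 2v₀/g (with unit conversion) = 0.002405 h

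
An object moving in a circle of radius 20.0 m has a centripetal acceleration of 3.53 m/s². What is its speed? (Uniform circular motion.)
v = √(a_c × r) = √(3.53 × 20.0) = 8.4 m/s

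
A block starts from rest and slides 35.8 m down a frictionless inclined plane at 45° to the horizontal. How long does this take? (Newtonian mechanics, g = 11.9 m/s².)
a = g sin(θ) = 11.9 × sin(45°) = 8.41 m/s²
t = √(2d/a) = √(2 × 35.8 / 8.41) = 2.92 s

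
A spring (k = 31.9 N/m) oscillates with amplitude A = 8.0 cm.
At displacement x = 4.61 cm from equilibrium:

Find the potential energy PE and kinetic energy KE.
E_total = ½kA² = ½×31.9×(0.08)² = 0.1021 J
PE = ½kx² = ½×31.9×(0.0461)² = 0.0339 J
KE = E_total − PE = 0.06818 J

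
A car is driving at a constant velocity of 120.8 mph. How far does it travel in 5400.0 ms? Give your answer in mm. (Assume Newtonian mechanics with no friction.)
d = vt (with unit conversion) = 291600.0 mm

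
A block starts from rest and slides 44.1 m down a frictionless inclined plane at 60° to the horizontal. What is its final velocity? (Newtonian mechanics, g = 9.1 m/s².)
a = g sin(θ) = 9.1 × sin(60°) = 7.88 m/s²
v = √(2ad) = √(2 × 7.88 × 44.1) = 26.36 m/s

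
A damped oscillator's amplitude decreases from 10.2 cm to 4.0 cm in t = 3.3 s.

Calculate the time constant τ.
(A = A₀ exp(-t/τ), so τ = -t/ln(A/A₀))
A/A₀ = 4.0/10.2 = 0.3922; ln(A/A₀) = -0.9361
τ = −t/ln(A/A₀) = −3.3/-0.9361 = 3.525 s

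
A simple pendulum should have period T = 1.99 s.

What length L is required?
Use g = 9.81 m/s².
T = 2π√(L/g) → L = g(T/2π)² = 9.81×(1.99/2π)² = 0.984 m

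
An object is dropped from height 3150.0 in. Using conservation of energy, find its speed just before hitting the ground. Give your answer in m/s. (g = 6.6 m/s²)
mgh = ½mv² → v = √(2gh) = √(2×6.6×80.01) = 32.5 m/s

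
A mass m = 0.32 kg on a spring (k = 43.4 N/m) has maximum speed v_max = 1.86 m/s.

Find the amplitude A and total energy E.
½mv²_max = ½kA² → A = v_max√(m/k) = 1.86×√(0.32/43.4) = 0.1597 m = 15.97 cm
E = ½mv²_max = ½×0.32×1.86² = 0.5535 J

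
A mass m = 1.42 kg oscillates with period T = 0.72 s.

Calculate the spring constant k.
T = 2π√(m/k) → k = m(2π/T)² = 1.42×(2π/0.72)² = 108.1 N/m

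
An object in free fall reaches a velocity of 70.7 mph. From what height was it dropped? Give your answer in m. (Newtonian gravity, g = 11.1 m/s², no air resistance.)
h = v²/(2g) (with unit conversion) = 45.0 m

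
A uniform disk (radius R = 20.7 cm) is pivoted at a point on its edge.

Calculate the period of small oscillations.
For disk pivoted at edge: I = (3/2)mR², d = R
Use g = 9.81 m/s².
I/m = (3/2)R² = 0.06427 m²; d = R = 0.207 m
T = 2π√((3/2)R²/(gR)) = 2π√(3R/(2g)) = 1.118 s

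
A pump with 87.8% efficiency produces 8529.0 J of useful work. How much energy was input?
W_in = W_out/η = 8529.0/0.878 = 9714.1 J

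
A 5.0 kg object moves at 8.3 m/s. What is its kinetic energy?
KE = ½mv² = ½×5.0×8.3² = 172.225 J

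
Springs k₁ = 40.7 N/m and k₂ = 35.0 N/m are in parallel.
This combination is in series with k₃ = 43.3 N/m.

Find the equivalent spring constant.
k₁₂ = k₁ + k₂ = 75.7 N/m (parallel)
1/k_eq = 1/k₁₂ + 1/k₃ → k_eq = 27.54 N/m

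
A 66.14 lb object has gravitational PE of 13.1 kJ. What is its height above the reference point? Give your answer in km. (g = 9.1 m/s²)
PE = mgh → h = PE/(mg) = 1.31e+04 J / (30 kg × 9.1 m/s²) = 47.98 m = 0.04798 km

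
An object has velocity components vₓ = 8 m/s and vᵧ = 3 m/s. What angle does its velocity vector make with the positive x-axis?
θ = arctan(vᵧ/vₓ) = arctan(3/8) = 20.56°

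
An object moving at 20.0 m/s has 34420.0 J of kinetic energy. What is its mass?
KE = ½mv² → m = 2KE/v² = 2×34420.0/20.0² = 172.1 kg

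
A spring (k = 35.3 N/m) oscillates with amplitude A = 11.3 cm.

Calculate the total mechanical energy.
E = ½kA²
E = ½kA² = ½×35.3×(0.113)² = 0.2254 J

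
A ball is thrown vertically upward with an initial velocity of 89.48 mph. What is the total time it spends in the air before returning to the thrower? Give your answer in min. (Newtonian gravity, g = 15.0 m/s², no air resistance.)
t_total = 2v₀/g (with unit conversion) = 0.08889 min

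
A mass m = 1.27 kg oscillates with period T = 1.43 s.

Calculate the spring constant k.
T = 2π√(m/k) → k = m(2π/T)² = 1.27×(2π/1.43)² = 24.52 N/m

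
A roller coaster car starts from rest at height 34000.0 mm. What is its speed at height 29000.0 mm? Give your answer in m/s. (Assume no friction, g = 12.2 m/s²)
mgh₁ = ½mv₂² + mgh₂ → v₂ = √(2g(h₁−h₂)) = √(2×12.2×(34−29)) = 11.05 m/s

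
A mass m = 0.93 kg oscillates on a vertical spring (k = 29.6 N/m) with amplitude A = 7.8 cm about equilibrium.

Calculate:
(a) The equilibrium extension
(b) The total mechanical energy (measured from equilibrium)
x_eq = mg/k = 0.93×9.81/29.6 = 0.3082 m = 30.82 cm
E = ½kA² = ½×29.6×(0.078)² = 0.09004 J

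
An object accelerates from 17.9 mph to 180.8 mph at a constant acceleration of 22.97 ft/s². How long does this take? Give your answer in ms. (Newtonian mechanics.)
t = (v - v₀)/a (with unit conversion) = 10400.0 ms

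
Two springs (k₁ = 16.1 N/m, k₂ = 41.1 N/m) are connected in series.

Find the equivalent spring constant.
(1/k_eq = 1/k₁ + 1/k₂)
1/k_eq = 1/16.1 + 1/41.1 = 0.086443; k_eq = 11.57 N/m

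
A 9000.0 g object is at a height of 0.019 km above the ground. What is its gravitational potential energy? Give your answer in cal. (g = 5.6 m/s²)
PE = mgh = 9 kg × 5.6 m/s² × 19 m = 957.6 J = 228.9 cal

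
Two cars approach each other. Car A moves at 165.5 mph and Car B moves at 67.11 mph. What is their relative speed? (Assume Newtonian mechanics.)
v_rel = v_A + v_B = 165.5 + 67.11 = 232.6 mph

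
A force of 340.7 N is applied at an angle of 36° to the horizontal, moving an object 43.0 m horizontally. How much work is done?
W = Fd cosθ = 340.7×43.0×cos(36°) = 11852.0 J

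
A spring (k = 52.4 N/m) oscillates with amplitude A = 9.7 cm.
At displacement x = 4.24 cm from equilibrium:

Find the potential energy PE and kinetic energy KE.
E_total = ½kA² = ½×52.4×(0.097)² = 0.2465 J
PE = ½kx² = ½×52.4×(0.0424)² = 0.0471 J
KE = E_total − PE = 0.1994 J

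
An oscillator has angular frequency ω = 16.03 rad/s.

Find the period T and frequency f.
T = 2π/ω = 2π/16.03 = 0.392 s; f = ω/2π = 2.551 Hz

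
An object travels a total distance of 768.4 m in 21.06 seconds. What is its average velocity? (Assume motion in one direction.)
v_avg = Δd / Δt = 768.4 / 21.06 = 36.49 m/s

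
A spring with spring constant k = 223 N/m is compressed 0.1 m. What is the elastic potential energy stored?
PE = ½kx² = ½×223×0.1² = 1.115 J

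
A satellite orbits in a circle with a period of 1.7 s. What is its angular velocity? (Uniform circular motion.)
ω = 2π/T = 2π/1.7 = 3.696 rad/s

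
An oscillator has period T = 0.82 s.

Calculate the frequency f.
f = 1/T = 1/0.82 = 1.22 Hz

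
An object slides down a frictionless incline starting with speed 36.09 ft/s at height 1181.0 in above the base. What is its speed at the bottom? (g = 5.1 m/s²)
½mv₀² + mgh = ½mv² → v = √(v₀² + 2gh) = √(11² + 2×5.1×30) = 20.66 m/s = 67.79 ft/s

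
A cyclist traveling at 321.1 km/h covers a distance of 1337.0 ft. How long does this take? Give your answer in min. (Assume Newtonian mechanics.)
t = d/v (with unit conversion) = 0.07615 min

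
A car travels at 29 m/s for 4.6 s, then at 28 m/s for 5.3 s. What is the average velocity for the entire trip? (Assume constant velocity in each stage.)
d₁ = v₁t₁ = 29 × 4.6 = 133.4 m
d₂ = v₂t₂ = 28 × 5.3 = 148.4 m
d_total = 281.8 m, t_total = 9.9 s
v_avg = d_total/t_total = 281.8/9.9 = 28.46 m/s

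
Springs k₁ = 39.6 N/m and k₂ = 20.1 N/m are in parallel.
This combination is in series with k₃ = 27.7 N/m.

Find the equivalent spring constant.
k₁₂ = k₁ + k₂ = 59.7 N/m (parallel)
1/k_eq = 1/k₁₂ + 1/k₃ → k_eq = 18.92 N/m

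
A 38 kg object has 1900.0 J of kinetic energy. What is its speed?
KE = ½mv² → v = √(2KE/m) = √(2×1900.0/38) = 10.0 m/s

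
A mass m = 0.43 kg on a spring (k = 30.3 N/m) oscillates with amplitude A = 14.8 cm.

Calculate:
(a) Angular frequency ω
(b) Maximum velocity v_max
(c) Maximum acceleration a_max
ω = √(k/m) = √(30.3/0.43) = 8.394 rad/s
v_max = ωA = 8.394×0.148 = 1.242 m/s
a_max = ω²A = 8.394²×0.148 = 10.43 m/s²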